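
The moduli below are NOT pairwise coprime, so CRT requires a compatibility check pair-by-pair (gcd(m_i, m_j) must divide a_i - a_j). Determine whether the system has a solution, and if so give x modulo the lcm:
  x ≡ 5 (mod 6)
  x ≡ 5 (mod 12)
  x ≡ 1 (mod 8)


Moduli 6, 12, 8 are not pairwise coprime, so CRT works modulo lcm(m_i) when all pairwise compatibility conditions hold.
Pairwise compatibility: gcd(m_i, m_j) must divide a_i - a_j for every pair.
Merge one congruence at a time:
  Start: x ≡ 5 (mod 6).
  Combine with x ≡ 5 (mod 12): gcd(6, 12) = 6; 5 - 5 = 0, which IS divisible by 6, so compatible.
    Write x = 5 + 6·t and substitute into x ≡ 5 (mod 12): 6·t ≡ 5 − 5 = 0 (mod 12).
    Divide the congruence (and modulus) by g = 6: 1·t ≡ 0 (mod 2).
    So t ≡ 0 (mod 2).
    Then x = 5 + 6·0 = 5, valid modulo lcm(6, 12) = 12: x ≡ 5 (mod 12).
  Combine with x ≡ 1 (mod 8): gcd(12, 8) = 4; 1 - 5 = -4, which IS divisible by 4, so compatible.
    Write x = 5 + 12·t and substitute into x ≡ 1 (mod 8): 12·t ≡ 1 − 5 = -4 (mod 8).
    Divide the congruence (and modulus) by g = 4: 3·t ≡ -1 (mod 2).
    Reduce coefficients mod 2: 1·t ≡ 1 (mod 2).
    So t ≡ 1 (mod 2).
    Then x = 5 + 12·1 = 17, valid modulo lcm(12, 8) = 24: x ≡ 17 (mod 24).
Verify: 17 mod 6 = 5, 17 mod 12 = 5, 17 mod 8 = 1.

x ≡ 17 (mod 24).


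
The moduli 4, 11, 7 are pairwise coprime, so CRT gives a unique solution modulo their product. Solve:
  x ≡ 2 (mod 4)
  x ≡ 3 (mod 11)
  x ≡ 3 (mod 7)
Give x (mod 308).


Moduli 4, 11, 7 are pairwise coprime; by CRT there is a unique solution modulo M = 4 · 11 · 7 = 308.
Solve pairwise, accumulating the modulus:
  Start with x ≡ 2 (mod 4).
  Combine with x ≡ 3 (mod 11): since gcd(4, 11) = 1, we get a unique residue mod 44.
    Write x = 2 + 4·t and substitute into x ≡ 3 (mod 11): 4·t ≡ 3 − 2 = 1 (mod 11).
    The inverse of 4 mod 11 is 3 (since 4·3 = 12 = 1·11 + 1), so t ≡ 3·1 = 3 ≡ 3 (mod 11).
    Then x = 2 + 4·3 = 14, valid modulo lcm(4, 11) = 44: x ≡ 14 (mod 44).
  Combine with x ≡ 3 (mod 7): since gcd(44, 7) = 1, we get a unique residue mod 308.
    Write x = 14 + 44·t and substitute into x ≡ 3 (mod 7): 44·t ≡ 3 − 14 = -11 (mod 7).
    Reduce coefficients mod 7: 2·t ≡ 3 (mod 7).
    The inverse of 2 mod 7 is 4 (since 2·4 = 8 = 1·7 + 1), so t ≡ 4·3 = 12 ≡ 5 (mod 7).
    Then x = 14 + 44·5 = 234, valid modulo lcm(44, 7) = 308: x ≡ 234 (mod 308).
Verify: 234 mod 4 = 2 ✓, 234 mod 11 = 3 ✓, 234 mod 7 = 3 ✓.

x ≡ 234 (mod 308).


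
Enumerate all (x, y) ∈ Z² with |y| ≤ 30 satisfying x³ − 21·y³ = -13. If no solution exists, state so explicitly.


The equation is x³ - 21y³ = -13. For fixed y, x³ = 21·y³ − 13, so a solution requires the RHS to be a perfect cube.
Strategy: iterate y from -30 to 30, compute RHS = 21·y³ − 13, and check whether it is a (positive or negative) perfect cube.
Check small values of y:
  y = 0: RHS = -13 is not a perfect cube.
  y = 1: RHS = 8 = (2)³ ⇒ x = 2 works.
  y = -1: RHS = -34 is not a perfect cube.
  y = 2: RHS = 155 is not a perfect cube.
  y = -2: RHS = -181 is not a perfect cube.
  y = 3: RHS = 554 is not a perfect cube.
  y = -3: RHS = -580 is not a perfect cube.
Continuing, at y = 4: RHS = 1331 = (11)³ ⇒ x = 11 works.
Searching the remaining y in |y| ≤ 30 finds no further solutions.
Collected solutions: (2, 1), (11, 4).

Solutions (with |y| ≤ 30): (2, 1), (11, 4).


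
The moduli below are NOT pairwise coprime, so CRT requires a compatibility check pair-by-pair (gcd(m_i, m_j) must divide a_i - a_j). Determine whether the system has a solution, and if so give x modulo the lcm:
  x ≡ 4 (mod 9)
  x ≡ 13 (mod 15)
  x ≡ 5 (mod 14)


Moduli 9, 15, 14 are not pairwise coprime, so CRT works modulo lcm(m_i) when all pairwise compatibility conditions hold.
Pairwise compatibility: gcd(m_i, m_j) must divide a_i - a_j for every pair.
Merge one congruence at a time:
  Start: x ≡ 4 (mod 9).
  Combine with x ≡ 13 (mod 15): gcd(9, 15) = 3; 13 - 4 = 9, which IS divisible by 3, so compatible.
    Write x = 4 + 9·t and substitute into x ≡ 13 (mod 15): 9·t ≡ 13 − 4 = 9 (mod 15).
    Divide the congruence (and modulus) by g = 3: 3·t ≡ 3 (mod 5).
    The inverse of 3 mod 5 is 2 (since 3·2 = 6 = 1·5 + 1), so t ≡ 2·3 = 6 ≡ 1 (mod 5).
    Then x = 4 + 9·1 = 13, valid modulo lcm(9, 15) = 45: x ≡ 13 (mod 45).
  Combine with x ≡ 5 (mod 14): gcd(45, 14) = 1; 5 - 13 = -8, which IS divisible by 1, so compatible.
    Write x = 13 + 45·t and substitute into x ≡ 5 (mod 14): 45·t ≡ 5 − 13 = -8 (mod 14).
    Reduce coefficients mod 14: 3·t ≡ 6 (mod 14).
    The inverse of 3 mod 14 is 5 (since 3·5 = 15 = 1·14 + 1), so t ≡ 5·6 = 30 ≡ 2 (mod 14).
    Then x = 13 + 45·2 = 103, valid modulo lcm(45, 14) = 630: x ≡ 103 (mod 630).
Verify: 103 mod 9 = 4, 103 mod 15 = 13, 103 mod 14 = 5.

x ≡ 103 (mod 630).


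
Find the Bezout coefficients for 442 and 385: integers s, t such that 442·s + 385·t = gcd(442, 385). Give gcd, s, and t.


Euclidean algorithm on (442, 385) — divide until remainder is 0:
  442 = 1 · 385 + 57
  385 = 6 · 57 + 43
  57 = 1 · 43 + 14
  43 = 3 · 14 + 1
  14 = 14 · 1 + 0
gcd(442, 385) = 1.
Track Bezout coefficients alongside the remainders: start with r₀ = 442 = a·1 + b·0 (s = 1, t = 0) and r₁ = 385 = a·0 + b·1 (s = 0, t = 1); each new remainder r_{k+1} = r_{k-1} − q_k·r_k inherits s_{k+1} = s_{k-1} − q_k·s_k, t_{k+1} = t_{k-1} − q_k·t_k, so r_k = a·s_k + b·t_k at every step:
  q = 1: r = 57, s = 1 − 1·0 = 1, t = 0 − 1·1 = -1  (check: 442·1 + 385·(-1) = 57)
  q = 6: r = 43, s = 0 − 6·1 = -6, t = 1 − 6·(-1) = 7  (check: 442·(-6) + 385·7 = 43)
  q = 1: r = 14, s = 1 − 1·(-6) = 7, t = -1 − 1·7 = -8  (check: 442·7 + 385·(-8) = 14)
  q = 3: r = 1, s = -6 − 3·7 = -27, t = 7 − 3·(-8) = 31  (check: 442·(-27) + 385·31 = 1)
The row with r = 1 (the gcd) gives the Bezout coefficients s = -27, t = 31.
Result: 442 · (-27) + 385 · (31) = 1.

gcd(442, 385) = 1; s = -27, t = 31 (check: 442·(-27) + 385·31 = 1).


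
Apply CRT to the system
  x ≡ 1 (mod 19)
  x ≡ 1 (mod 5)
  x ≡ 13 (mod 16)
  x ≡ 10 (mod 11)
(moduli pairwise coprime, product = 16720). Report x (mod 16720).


Product of moduli M = 19 · 5 · 16 · 11 = 16720.
Merge one congruence at a time:
  Start: x ≡ 1 (mod 19).
  Combine with x ≡ 1 (mod 5); new modulus lcm = 95.
    Write x = 1 + 19·t and substitute into x ≡ 1 (mod 5): 19·t ≡ 1 − 1 = 0 (mod 5).
    Reduce coefficients mod 5: 4·t ≡ 0 (mod 5).
    The inverse of 4 mod 5 is 4 (since 4·4 = 16 = 3·5 + 1), so t ≡ 4·0 = 0 ≡ 0 (mod 5).
    Then x = 1 + 19·0 = 1, valid modulo lcm(19, 5) = 95: x ≡ 1 (mod 95).
  Combine with x ≡ 13 (mod 16); new modulus lcm = 1520.
    Write x = 1 + 95·t and substitute into x ≡ 13 (mod 16): 95·t ≡ 13 − 1 = 12 (mod 16).
    Reduce coefficients mod 16: 15·t ≡ 12 (mod 16).
    The inverse of 15 mod 16 is 15 (since 15·15 = 225 = 14·16 + 1), so t ≡ 15·12 = 180 ≡ 4 (mod 16).
    Then x = 1 + 95·4 = 381, valid modulo lcm(95, 16) = 1520: x ≡ 381 (mod 1520).
  Combine with x ≡ 10 (mod 11); new modulus lcm = 16720.
    Write x = 381 + 1520·t and substitute into x ≡ 10 (mod 11): 1520·t ≡ 10 − 381 = -371 (mod 11).
    Reduce coefficients mod 11: 2·t ≡ 3 (mod 11).
    The inverse of 2 mod 11 is 6 (since 2·6 = 12 = 1·11 + 1), so t ≡ 6·3 = 18 ≡ 7 (mod 11).
    Then x = 381 + 1520·7 = 11021, valid modulo lcm(1520, 11) = 16720: x ≡ 11021 (mod 16720).
Verify against each original: 11021 mod 19 = 1, 11021 mod 5 = 1, 11021 mod 16 = 13, 11021 mod 11 = 10.

x ≡ 11021 (mod 16720).


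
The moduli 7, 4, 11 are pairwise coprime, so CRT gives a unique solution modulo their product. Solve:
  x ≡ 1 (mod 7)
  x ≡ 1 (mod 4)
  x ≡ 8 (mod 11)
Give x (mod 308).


Moduli 7, 4, 11 are pairwise coprime; by CRT there is a unique solution modulo M = 7 · 4 · 11 = 308.
Solve pairwise, accumulating the modulus:
  Start with x ≡ 1 (mod 7).
  Combine with x ≡ 1 (mod 4): since gcd(7, 4) = 1, we get a unique residue mod 28.
    Write x = 1 + 7·t and substitute into x ≡ 1 (mod 4): 7·t ≡ 1 − 1 = 0 (mod 4).
    Reduce coefficients mod 4: 3·t ≡ 0 (mod 4).
    The inverse of 3 mod 4 is 3 (since 3·3 = 9 = 2·4 + 1), so t ≡ 3·0 = 0 ≡ 0 (mod 4).
    Then x = 1 + 7·0 = 1, valid modulo lcm(7, 4) = 28: x ≡ 1 (mod 28).
  Combine with x ≡ 8 (mod 11): since gcd(28, 11) = 1, we get a unique residue mod 308.
    Write x = 1 + 28·t and substitute into x ≡ 8 (mod 11): 28·t ≡ 8 − 1 = 7 (mod 11).
    Reduce coefficients mod 11: 6·t ≡ 7 (mod 11).
    The inverse of 6 mod 11 is 2 (since 6·2 = 12 = 1·11 + 1), so t ≡ 2·7 = 14 ≡ 3 (mod 11).
    Then x = 1 + 28·3 = 85, valid modulo lcm(28, 11) = 308: x ≡ 85 (mod 308).
Verify: 85 mod 7 = 1 ✓, 85 mod 4 = 1 ✓, 85 mod 11 = 8 ✓.

x ≡ 85 (mod 308).


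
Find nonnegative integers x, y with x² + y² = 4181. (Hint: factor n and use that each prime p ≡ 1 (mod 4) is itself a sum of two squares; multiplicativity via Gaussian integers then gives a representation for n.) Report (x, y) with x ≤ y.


Step 1: Factor n = 4181 = 37 · 113.
Step 2: Check the mod-4 condition on each prime factor: 37 ≡ 1 (mod 4), exponent 1; 113 ≡ 1 (mod 4), exponent 1.
All primes ≡ 3 (mod 4) appear to even exponent (or don't appear), so by the two-squares theorem n IS expressible as a sum of two squares.
Step 3: Build a representation. Here n = 37 · 113 is a product of primes ≡ 1 (mod 4). Each prime p ≡ 1 (mod 4) is itself a sum of two squares; find a² by testing p − a² for a perfect square:
  37: 37 − 1² = 36 = 6² ⇒ 37 = 1² + 6².
  113: 113 − 1² = 112, 113 − 2² = 109, 113 − 3² = 104, 113 − 4² = 97, 113 − 5² = 88, 113 − 6² = 77, 113 − 7² = 64 = 8² ⇒ 113 = 7² + 8².
  Combine using the Brahmagupta–Fibonacci identity (a² + b²)(c² + d²) = (ac − bd)² + (ad + bc)² = (ac + bd)² + (ad − bc)²:
  37 · 113 = 4181: from (1² + 6²)(7² + 8²), take (1·7 − 6·8, 1·8 + 6·7) = (7 − 48, 8 + 42) = (-41, 50); dropping signs (only squares matter) gives (41, 50); check 41² + 50² = 1681 + 2500 = 4181 ✓.
Step 4: Order so x ≤ y and verify: 41² + 50² = 1681 + 2500 = 4181 = n. ✓

n = 4181 = 41² + 50² (one valid representation with x ≤ y).


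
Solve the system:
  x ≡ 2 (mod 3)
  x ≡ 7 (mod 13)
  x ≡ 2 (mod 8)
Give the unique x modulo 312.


Moduli 3, 13, 8 are pairwise coprime; by CRT there is a unique solution modulo M = 3 · 13 · 8 = 312.
Solve pairwise, accumulating the modulus:
  Start with x ≡ 2 (mod 3).
  Combine with x ≡ 7 (mod 13): since gcd(3, 13) = 1, we get a unique residue mod 39.
    Write x = 2 + 3·t and substitute into x ≡ 7 (mod 13): 3·t ≡ 7 − 2 = 5 (mod 13).
    The inverse of 3 mod 13 is 9 (since 3·9 = 27 = 2·13 + 1), so t ≡ 9·5 = 45 ≡ 6 (mod 13).
    Then x = 2 + 3·6 = 20, valid modulo lcm(3, 13) = 39: x ≡ 20 (mod 39).
  Combine with x ≡ 2 (mod 8): since gcd(39, 8) = 1, we get a unique residue mod 312.
    Write x = 20 + 39·t and substitute into x ≡ 2 (mod 8): 39·t ≡ 2 − 20 = -18 (mod 8).
    Reduce coefficients mod 8: 7·t ≡ 6 (mod 8).
    The inverse of 7 mod 8 is 7 (since 7·7 = 49 = 6·8 + 1), so t ≡ 7·6 = 42 ≡ 2 (mod 8).
    Then x = 20 + 39·2 = 98, valid modulo lcm(39, 8) = 312: x ≡ 98 (mod 312).
Verify: 98 mod 3 = 2 ✓, 98 mod 13 = 7 ✓, 98 mod 8 = 2 ✓.

x ≡ 98 (mod 312).


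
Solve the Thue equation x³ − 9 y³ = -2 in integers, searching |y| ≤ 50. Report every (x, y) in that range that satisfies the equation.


The equation is x³ - 9y³ = -2. For fixed y, x³ = 9·y³ − 2, so a solution requires the RHS to be a perfect cube.
Strategy: iterate y from -50 to 50, compute RHS = 9·y³ − 2, and check whether it is a (positive or negative) perfect cube.
Check small values of y:
  y = 0: RHS = -2 is not a perfect cube.
  y = 1: RHS = 7 is not a perfect cube.
  y = -1: RHS = -11 is not a perfect cube.
  y = 2: RHS = 70 is not a perfect cube.
  y = -2: RHS = -74 is not a perfect cube.
  y = 3: RHS = 241 is not a perfect cube.
  y = -3: RHS = -245 is not a perfect cube.
Continuing the search up to |y| = 50 finds no solutions either.
No (x, y) in the scanned range satisfies the equation.

No integer solutions with |y| ≤ 50.


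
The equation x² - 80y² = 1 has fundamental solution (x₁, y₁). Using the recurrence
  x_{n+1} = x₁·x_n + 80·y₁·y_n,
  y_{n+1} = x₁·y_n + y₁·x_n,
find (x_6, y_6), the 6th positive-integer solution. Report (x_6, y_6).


Step 1: Find the fundamental solution (x₁, y₁) of x² - 80y² = 1.
  Expand √80 as a continued fraction. a₀ = ⌊√80⌋ = 8; iterate m_{k+1} = d_k·a_k − m_k, d_{k+1} = (80 − m_{k+1}²)/d_k, a_{k+1} = ⌊(a₀ + m_{k+1})/d_{k+1}⌋ (starting m₀ = 0, d₀ = 1), with convergents p_k = a_k·p_{k-1} + p_{k-2}, q_k = a_k·q_{k-1} + q_{k-2} (p₋₁ = 1, q₋₁ = 0):
  k = 0: a₀ = 8; p₀/q₀ = 8/1; p₀² − 80·q₀² = 64 − 80 = -16.
  k = 1: m = 8, d = 16, a = ⌊(8 + 8)/16⌋ = 1; p/q = (1·8 + 1)/(1·1 + 0) = 9/1; p² − 80·q² = 81 − 80 = 1.
  The first convergent with p² − 80·q² = 1 gives the fundamental solution (x₁, y₁) = (9, 1).
Step 2: Apply the recurrence (x_{n+1}, y_{n+1}) = (x₁x_n + 80y₁y_n, x₁y_n + y₁x_n) repeatedly.
  From (x_1, y_1) = (9, 1): x_2 = 9·9 + 80·1·1 = 161; y_2 = 9·1 + 1·9 = 18.
  From (x_2, y_2) = (161, 18): x_3 = 9·161 + 80·1·18 = 2889; y_3 = 9·18 + 1·161 = 323.
  From (x_3, y_3) = (2889, 323): x_4 = 9·2889 + 80·1·323 = 51841; y_4 = 9·323 + 1·2889 = 5796.
  From (x_4, y_4) = (51841, 5796): x_5 = 9·51841 + 80·1·5796 = 930249; y_5 = 9·5796 + 1·51841 = 104005.
  From (x_5, y_5) = (930249, 104005): x_6 = 9·930249 + 80·1·104005 = 16692641; y_6 = 9·104005 + 1·930249 = 1866294.
Step 3: Verify x_6² - 80·y_6² = 278644263554881 - 278644263554880 = 1 (should be 1). ✓

(x_1, y_1) = (9, 1); (x_6, y_6) = (16692641, 1866294).


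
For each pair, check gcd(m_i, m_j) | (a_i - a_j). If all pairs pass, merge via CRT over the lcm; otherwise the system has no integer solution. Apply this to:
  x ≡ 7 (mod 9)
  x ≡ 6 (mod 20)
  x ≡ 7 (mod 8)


Moduli 9, 20, 8 are not pairwise coprime, so CRT works modulo lcm(m_i) when all pairwise compatibility conditions hold.
Pairwise compatibility: gcd(m_i, m_j) must divide a_i - a_j for every pair.
Merge one congruence at a time:
  Start: x ≡ 7 (mod 9).
  Combine with x ≡ 6 (mod 20): gcd(9, 20) = 1; 6 - 7 = -1, which IS divisible by 1, so compatible.
    Write x = 7 + 9·t and substitute into x ≡ 6 (mod 20): 9·t ≡ 6 − 7 = -1 (mod 20).
    Reduce coefficients mod 20: 9·t ≡ 19 (mod 20).
    The inverse of 9 mod 20 is 9 (since 9·9 = 81 = 4·20 + 1), so t ≡ 9·19 = 171 ≡ 11 (mod 20).
    Then x = 7 + 9·11 = 106, valid modulo lcm(9, 20) = 180: x ≡ 106 (mod 180).
  Combine with x ≡ 7 (mod 8): gcd(180, 8) = 4, and 7 - 106 = -99 is NOT divisible by 4.
    ⇒ system is inconsistent (no integer solution).

No solution (the system is inconsistent).


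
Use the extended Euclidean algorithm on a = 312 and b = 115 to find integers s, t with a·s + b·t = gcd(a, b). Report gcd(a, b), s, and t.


Euclidean algorithm on (312, 115) — divide until remainder is 0:
  312 = 2 · 115 + 82
  115 = 1 · 82 + 33
  82 = 2 · 33 + 16
  33 = 2 · 16 + 1
  16 = 16 · 1 + 0
gcd(312, 115) = 1.
Track Bezout coefficients alongside the remainders: start with r₀ = 312 = a·1 + b·0 (s = 1, t = 0) and r₁ = 115 = a·0 + b·1 (s = 0, t = 1); each new remainder r_{k+1} = r_{k-1} − q_k·r_k inherits s_{k+1} = s_{k-1} − q_k·s_k, t_{k+1} = t_{k-1} − q_k·t_k, so r_k = a·s_k + b·t_k at every step:
  q = 2: r = 82, s = 1 − 2·0 = 1, t = 0 − 2·1 = -2  (check: 312·1 + 115·(-2) = 82)
  q = 1: r = 33, s = 0 − 1·1 = -1, t = 1 − 1·(-2) = 3  (check: 312·(-1) + 115·3 = 33)
  q = 2: r = 16, s = 1 − 2·(-1) = 3, t = -2 − 2·3 = -8  (check: 312·3 + 115·(-8) = 16)
  q = 2: r = 1, s = -1 − 2·3 = -7, t = 3 − 2·(-8) = 19  (check: 312·(-7) + 115·19 = 1)
The row with r = 1 (the gcd) gives the Bezout coefficients s = -7, t = 19.
Result: 312 · (-7) + 115 · (19) = 1.

gcd(312, 115) = 1; s = -7, t = 19 (check: 312·(-7) + 115·19 = 1).


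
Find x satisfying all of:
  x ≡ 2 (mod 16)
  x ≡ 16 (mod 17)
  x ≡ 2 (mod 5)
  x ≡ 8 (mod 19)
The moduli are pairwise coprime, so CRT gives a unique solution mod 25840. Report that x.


Product of moduli M = 16 · 17 · 5 · 19 = 25840.
Merge one congruence at a time:
  Start: x ≡ 2 (mod 16).
  Combine with x ≡ 16 (mod 17); new modulus lcm = 272.
    Write x = 2 + 16·t and substitute into x ≡ 16 (mod 17): 16·t ≡ 16 − 2 = 14 (mod 17).
    The inverse of 16 mod 17 is 16 (since 16·16 = 256 = 15·17 + 1), so t ≡ 16·14 = 224 ≡ 3 (mod 17).
    Then x = 2 + 16·3 = 50, valid modulo lcm(16, 17) = 272: x ≡ 50 (mod 272).
  Combine with x ≡ 2 (mod 5); new modulus lcm = 1360.
    Write x = 50 + 272·t and substitute into x ≡ 2 (mod 5): 272·t ≡ 2 − 50 = -48 (mod 5).
    Reduce coefficients mod 5: 2·t ≡ 2 (mod 5).
    The inverse of 2 mod 5 is 3 (since 2·3 = 6 = 1·5 + 1), so t ≡ 3·2 = 6 ≡ 1 (mod 5).
    Then x = 50 + 272·1 = 322, valid modulo lcm(272, 5) = 1360: x ≡ 322 (mod 1360).
  Combine with x ≡ 8 (mod 19); new modulus lcm = 25840.
    Write x = 322 + 1360·t and substitute into x ≡ 8 (mod 19): 1360·t ≡ 8 − 322 = -314 (mod 19).
    Reduce coefficients mod 19: 11·t ≡ 9 (mod 19).
    The inverse of 11 mod 19 is 7 (since 11·7 = 77 = 4·19 + 1), so t ≡ 7·9 = 63 ≡ 6 (mod 19).
    Then x = 322 + 1360·6 = 8482, valid modulo lcm(1360, 19) = 25840: x ≡ 8482 (mod 25840).
Verify against each original: 8482 mod 16 = 2, 8482 mod 17 = 16, 8482 mod 5 = 2, 8482 mod 19 = 8.

x ≡ 8482 (mod 25840).


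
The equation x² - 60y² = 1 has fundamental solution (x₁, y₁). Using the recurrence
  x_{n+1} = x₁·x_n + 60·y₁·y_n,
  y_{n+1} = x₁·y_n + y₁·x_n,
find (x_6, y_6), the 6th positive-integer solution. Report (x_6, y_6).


Step 1: Find the fundamental solution (x₁, y₁) of x² - 60y² = 1.
  Expand √60 as a continued fraction. a₀ = ⌊√60⌋ = 7; iterate m_{k+1} = d_k·a_k − m_k, d_{k+1} = (60 − m_{k+1}²)/d_k, a_{k+1} = ⌊(a₀ + m_{k+1})/d_{k+1}⌋ (starting m₀ = 0, d₀ = 1), with convergents p_k = a_k·p_{k-1} + p_{k-2}, q_k = a_k·q_{k-1} + q_{k-2} (p₋₁ = 1, q₋₁ = 0):
  k = 0: a₀ = 7; p₀/q₀ = 7/1; p₀² − 60·q₀² = 49 − 60 = -11.
  k = 1: m = 7, d = 11, a = ⌊(7 + 7)/11⌋ = 1; p/q = (1·7 + 1)/(1·1 + 0) = 8/1; p² − 60·q² = 64 − 60 = 4.
  k = 2: m = 4, d = 4, a = ⌊(7 + 4)/4⌋ = 2; p/q = (2·8 + 7)/(2·1 + 1) = 23/3; p² − 60·q² = 529 − 540 = -11.
  k = 3: m = 4, d = 11, a = ⌊(7 + 4)/11⌋ = 1; p/q = (1·23 + 8)/(1·3 + 1) = 31/4; p² − 60·q² = 961 − 960 = 1.
  The first convergent with p² − 60·q² = 1 gives the fundamental solution (x₁, y₁) = (31, 4).
Step 2: Apply the recurrence (x_{n+1}, y_{n+1}) = (x₁x_n + 60y₁y_n, x₁y_n + y₁x_n) repeatedly.
  From (x_1, y_1) = (31, 4): x_2 = 31·31 + 60·4·4 = 1921; y_2 = 31·4 + 4·31 = 248.
  From (x_2, y_2) = (1921, 248): x_3 = 31·1921 + 60·4·248 = 119071; y_3 = 31·248 + 4·1921 = 15372.
  From (x_3, y_3) = (119071, 15372): x_4 = 31·119071 + 60·4·15372 = 7380481; y_4 = 31·15372 + 4·119071 = 952816.
  From (x_4, y_4) = (7380481, 952816): x_5 = 31·7380481 + 60·4·952816 = 457470751; y_5 = 31·952816 + 4·7380481 = 59059220.
  From (x_5, y_5) = (457470751, 59059220): x_6 = 31·457470751 + 60·4·59059220 = 28355806081; y_6 = 31·59059220 + 4·457470751 = 3660718824.
Step 3: Verify x_6² - 60·y_6² = 804051738503276578561 - 804051738503276578560 = 1 (should be 1). ✓

(x_1, y_1) = (31, 4); (x_6, y_6) = (28355806081, 3660718824).


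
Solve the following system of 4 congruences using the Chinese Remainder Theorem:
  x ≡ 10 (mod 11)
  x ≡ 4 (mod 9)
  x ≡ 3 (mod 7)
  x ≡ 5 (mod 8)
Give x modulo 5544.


Product of moduli M = 11 · 9 · 7 · 8 = 5544.
Merge one congruence at a time:
  Start: x ≡ 10 (mod 11).
  Combine with x ≡ 4 (mod 9); new modulus lcm = 99.
    Write x = 10 + 11·t and substitute into x ≡ 4 (mod 9): 11·t ≡ 4 − 10 = -6 (mod 9).
    Reduce coefficients mod 9: 2·t ≡ 3 (mod 9).
    The inverse of 2 mod 9 is 5 (since 2·5 = 10 = 1·9 + 1), so t ≡ 5·3 = 15 ≡ 6 (mod 9).
    Then x = 10 + 11·6 = 76, valid modulo lcm(11, 9) = 99: x ≡ 76 (mod 99).
  Combine with x ≡ 3 (mod 7); new modulus lcm = 693.
    Write x = 76 + 99·t and substitute into x ≡ 3 (mod 7): 99·t ≡ 3 − 76 = -73 (mod 7).
    Reduce coefficients mod 7: 1·t ≡ 4 (mod 7).
    So t ≡ 4 (mod 7).
    Then x = 76 + 99·4 = 472, valid modulo lcm(99, 7) = 693: x ≡ 472 (mod 693).
  Combine with x ≡ 5 (mod 8); new modulus lcm = 5544.
    Write x = 472 + 693·t and substitute into x ≡ 5 (mod 8): 693·t ≡ 5 − 472 = -467 (mod 8).
    Reduce coefficients mod 8: 5·t ≡ 5 (mod 8).
    The inverse of 5 mod 8 is 5 (since 5·5 = 25 = 3·8 + 1), so t ≡ 5·5 = 25 ≡ 1 (mod 8).
    Then x = 472 + 693·1 = 1165, valid modulo lcm(693, 8) = 5544: x ≡ 1165 (mod 5544).
Verify against each original: 1165 mod 11 = 10, 1165 mod 9 = 4, 1165 mod 7 = 3, 1165 mod 8 = 5.

x ≡ 1165 (mod 5544).


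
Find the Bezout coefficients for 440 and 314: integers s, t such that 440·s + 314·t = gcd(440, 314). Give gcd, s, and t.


Euclidean algorithm on (440, 314) — divide until remainder is 0:
  440 = 1 · 314 + 126
  314 = 2 · 126 + 62
  126 = 2 · 62 + 2
  62 = 31 · 2 + 0
gcd(440, 314) = 2.
Track Bezout coefficients alongside the remainders: start with r₀ = 440 = a·1 + b·0 (s = 1, t = 0) and r₁ = 314 = a·0 + b·1 (s = 0, t = 1); each new remainder r_{k+1} = r_{k-1} − q_k·r_k inherits s_{k+1} = s_{k-1} − q_k·s_k, t_{k+1} = t_{k-1} − q_k·t_k, so r_k = a·s_k + b·t_k at every step:
  q = 1: r = 126, s = 1 − 1·0 = 1, t = 0 − 1·1 = -1  (check: 440·1 + 314·(-1) = 126)
  q = 2: r = 62, s = 0 − 2·1 = -2, t = 1 − 2·(-1) = 3  (check: 440·(-2) + 314·3 = 62)
  q = 2: r = 2, s = 1 − 2·(-2) = 5, t = -1 − 2·3 = -7  (check: 440·5 + 314·(-7) = 2)
The row with r = 2 (the gcd) gives the Bezout coefficients s = 5, t = -7.
Result: 440 · (5) + 314 · (-7) = 2.

gcd(440, 314) = 2; s = 5, t = -7 (check: 440·5 + 314·(-7) = 2).


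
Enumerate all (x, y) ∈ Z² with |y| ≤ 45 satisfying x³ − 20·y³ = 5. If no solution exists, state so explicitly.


The equation is x³ - 20y³ = 5. For fixed y, x³ = 20·y³ + 5, so a solution requires the RHS to be a perfect cube.
Strategy: iterate y from -45 to 45, compute RHS = 20·y³ + 5, and check whether it is a (positive or negative) perfect cube.
Check small values of y:
  y = 0: RHS = 5 is not a perfect cube.
  y = 1: RHS = 25 is not a perfect cube.
  y = -1: RHS = -15 is not a perfect cube.
  y = 2: RHS = 165 is not a perfect cube.
  y = -2: RHS = -155 is not a perfect cube.
  y = 3: RHS = 545 is not a perfect cube.
  y = -3: RHS = -535 is not a perfect cube.
Continuing the search up to |y| = 45 finds no solutions either.
No (x, y) in the scanned range satisfies the equation.

No integer solutions with |y| ≤ 45.


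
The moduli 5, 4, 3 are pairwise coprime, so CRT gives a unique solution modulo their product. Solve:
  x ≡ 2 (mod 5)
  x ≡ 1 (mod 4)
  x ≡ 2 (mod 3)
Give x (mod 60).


Moduli 5, 4, 3 are pairwise coprime; by CRT there is a unique solution modulo M = 5 · 4 · 3 = 60.
Solve pairwise, accumulating the modulus:
  Start with x ≡ 2 (mod 5).
  Combine with x ≡ 1 (mod 4): since gcd(5, 4) = 1, we get a unique residue mod 20.
    Write x = 2 + 5·t and substitute into x ≡ 1 (mod 4): 5·t ≡ 1 − 2 = -1 (mod 4).
    Reduce coefficients mod 4: 1·t ≡ 3 (mod 4).
    So t ≡ 3 (mod 4).
    Then x = 2 + 5·3 = 17, valid modulo lcm(5, 4) = 20: x ≡ 17 (mod 20).
  Combine with x ≡ 2 (mod 3): since gcd(20, 3) = 1, we get a unique residue mod 60.
    Write x = 17 + 20·t and substitute into x ≡ 2 (mod 3): 20·t ≡ 2 − 17 = -15 (mod 3).
    Reduce coefficients mod 3: 2·t ≡ 0 (mod 3).
    The inverse of 2 mod 3 is 2 (since 2·2 = 4 = 1·3 + 1), so t ≡ 2·0 = 0 ≡ 0 (mod 3).
    Then x = 17 + 20·0 = 17, valid modulo lcm(20, 3) = 60: x ≡ 17 (mod 60).
Verify: 17 mod 5 = 2 ✓, 17 mod 4 = 1 ✓, 17 mod 3 = 2 ✓.

x ≡ 17 (mod 60).


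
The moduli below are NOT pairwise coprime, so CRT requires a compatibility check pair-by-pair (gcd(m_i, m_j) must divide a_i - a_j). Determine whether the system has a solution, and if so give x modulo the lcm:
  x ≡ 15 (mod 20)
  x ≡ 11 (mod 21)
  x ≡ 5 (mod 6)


Moduli 20, 21, 6 are not pairwise coprime, so CRT works modulo lcm(m_i) when all pairwise compatibility conditions hold.
Pairwise compatibility: gcd(m_i, m_j) must divide a_i - a_j for every pair.
Merge one congruence at a time:
  Start: x ≡ 15 (mod 20).
  Combine with x ≡ 11 (mod 21): gcd(20, 21) = 1; 11 - 15 = -4, which IS divisible by 1, so compatible.
    Write x = 15 + 20·t and substitute into x ≡ 11 (mod 21): 20·t ≡ 11 − 15 = -4 (mod 21).
    Reduce coefficients mod 21: 20·t ≡ 17 (mod 21).
    The inverse of 20 mod 21 is 20 (since 20·20 = 400 = 19·21 + 1), so t ≡ 20·17 = 340 ≡ 4 (mod 21).
    Then x = 15 + 20·4 = 95, valid modulo lcm(20, 21) = 420: x ≡ 95 (mod 420).
  Combine with x ≡ 5 (mod 6): gcd(420, 6) = 6; 5 - 95 = -90, which IS divisible by 6, so compatible.
    Write x = 95 + 420·t and substitute into x ≡ 5 (mod 6): 420·t ≡ 5 − 95 = -90 (mod 6).
    Divide the congruence (and modulus) by g = 6: 70·t ≡ -15 (mod 1).
    Modulo 1 every t works; take t = 0.
    Then x = 95 + 420·0 = 95, valid modulo lcm(420, 6) = 420: x ≡ 95 (mod 420).
Verify: 95 mod 20 = 15, 95 mod 21 = 11, 95 mod 6 = 5.

x ≡ 95 (mod 420).


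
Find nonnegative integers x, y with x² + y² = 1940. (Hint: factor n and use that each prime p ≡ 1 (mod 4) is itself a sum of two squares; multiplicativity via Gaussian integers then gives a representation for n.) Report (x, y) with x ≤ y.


Step 1: Factor n = 1940 = 2^2 · 5 · 97.
Step 2: Check the mod-4 condition on each prime factor: 2 = 2 (special); 5 ≡ 1 (mod 4), exponent 1; 97 ≡ 1 (mod 4), exponent 1.
All primes ≡ 3 (mod 4) appear to even exponent (or don't appear), so by the two-squares theorem n IS expressible as a sum of two squares.
Step 3: Build a representation. Group n = k² · m with k = 2 and m = 5 · 97 = 485 (a product of primes ≡ 1 (mod 4)); a representation of m scales to one of n via (k·x)² + (k·y)² = k²(x² + y²). Each prime p ≡ 1 (mod 4) is itself a sum of two squares; find a² by testing p − a² for a perfect square:
  5: 5 − 1² = 4 = 2² ⇒ 5 = 1² + 2².
  97: 97 − 1² = 96, 97 − 2² = 93, 97 − 3² = 88, 97 − 4² = 81 = 9² ⇒ 97 = 4² + 9².
  Combine using the Brahmagupta–Fibonacci identity (a² + b²)(c² + d²) = (ac − bd)² + (ad + bc)² = (ac + bd)² + (ad − bc)²:
  5 · 97 = 485: from (1² + 2²)(4² + 9²), take (1·4 − 2·9, 1·9 + 2·4) = (4 − 18, 9 + 8) = (-14, 17); dropping signs (only squares matter) gives (14, 17); check 14² + 17² = 196 + 289 = 485 ✓.
  Scale by k = 2: (2·14, 2·17) = (28, 34).
Step 4: Order so x ≤ y and verify: 28² + 34² = 784 + 1156 = 1940 = n. ✓

n = 1940 = 28² + 34² (one valid representation with x ≤ y).


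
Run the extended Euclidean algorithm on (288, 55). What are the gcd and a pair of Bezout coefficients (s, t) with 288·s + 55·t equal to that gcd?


Euclidean algorithm on (288, 55) — divide until remainder is 0:
  288 = 5 · 55 + 13
  55 = 4 · 13 + 3
  13 = 4 · 3 + 1
  3 = 3 · 1 + 0
gcd(288, 55) = 1.
Track Bezout coefficients alongside the remainders: start with r₀ = 288 = a·1 + b·0 (s = 1, t = 0) and r₁ = 55 = a·0 + b·1 (s = 0, t = 1); each new remainder r_{k+1} = r_{k-1} − q_k·r_k inherits s_{k+1} = s_{k-1} − q_k·s_k, t_{k+1} = t_{k-1} − q_k·t_k, so r_k = a·s_k + b·t_k at every step:
  q = 5: r = 13, s = 1 − 5·0 = 1, t = 0 − 5·1 = -5  (check: 288·1 + 55·(-5) = 13)
  q = 4: r = 3, s = 0 − 4·1 = -4, t = 1 − 4·(-5) = 21  (check: 288·(-4) + 55·21 = 3)
  q = 4: r = 1, s = 1 − 4·(-4) = 17, t = -5 − 4·21 = -89  (check: 288·17 + 55·(-89) = 1)
The row with r = 1 (the gcd) gives the Bezout coefficients s = 17, t = -89.
Result: 288 · (17) + 55 · (-89) = 1.

gcd(288, 55) = 1; s = 17, t = -89 (check: 288·17 + 55·(-89) = 1).


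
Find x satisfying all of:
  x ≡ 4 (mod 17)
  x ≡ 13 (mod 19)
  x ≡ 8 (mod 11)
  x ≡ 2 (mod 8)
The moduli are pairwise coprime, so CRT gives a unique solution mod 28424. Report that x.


Product of moduli M = 17 · 19 · 11 · 8 = 28424.
Merge one congruence at a time:
  Start: x ≡ 4 (mod 17).
  Combine with x ≡ 13 (mod 19); new modulus lcm = 323.
    Write x = 4 + 17·t and substitute into x ≡ 13 (mod 19): 17·t ≡ 13 − 4 = 9 (mod 19).
    The inverse of 17 mod 19 is 9 (since 17·9 = 153 = 8·19 + 1), so t ≡ 9·9 = 81 ≡ 5 (mod 19).
    Then x = 4 + 17·5 = 89, valid modulo lcm(17, 19) = 323: x ≡ 89 (mod 323).
  Combine with x ≡ 8 (mod 11); new modulus lcm = 3553.
    Write x = 89 + 323·t and substitute into x ≡ 8 (mod 11): 323·t ≡ 8 − 89 = -81 (mod 11).
    Reduce coefficients mod 11: 4·t ≡ 7 (mod 11).
    The inverse of 4 mod 11 is 3 (since 4·3 = 12 = 1·11 + 1), so t ≡ 3·7 = 21 ≡ 10 (mod 11).
    Then x = 89 + 323·10 = 3319, valid modulo lcm(323, 11) = 3553: x ≡ 3319 (mod 3553).
  Combine with x ≡ 2 (mod 8); new modulus lcm = 28424.
    Write x = 3319 + 3553·t and substitute into x ≡ 2 (mod 8): 3553·t ≡ 2 − 3319 = -3317 (mod 8).
    Reduce coefficients mod 8: 1·t ≡ 3 (mod 8).
    So t ≡ 3 (mod 8).
    Then x = 3319 + 3553·3 = 13978, valid modulo lcm(3553, 8) = 28424: x ≡ 13978 (mod 28424).
Verify against each original: 13978 mod 17 = 4, 13978 mod 19 = 13, 13978 mod 11 = 8, 13978 mod 8 = 2.

x ≡ 13978 (mod 28424).


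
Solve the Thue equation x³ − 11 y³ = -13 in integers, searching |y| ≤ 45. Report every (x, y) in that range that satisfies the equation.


The equation is x³ - 11y³ = -13. For fixed y, x³ = 11·y³ − 13, so a solution requires the RHS to be a perfect cube.
Strategy: iterate y from -45 to 45, compute RHS = 11·y³ − 13, and check whether it is a (positive or negative) perfect cube.
Check small values of y:
  y = 0: RHS = -13 is not a perfect cube.
  y = 1: RHS = -2 is not a perfect cube.
  y = -1: RHS = -24 is not a perfect cube.
  y = 2: RHS = 75 is not a perfect cube.
  y = -2: RHS = -101 is not a perfect cube.
  y = 3: RHS = 284 is not a perfect cube.
  y = -3: RHS = -310 is not a perfect cube.
Continuing the search up to |y| = 45 finds no solutions either.
No (x, y) in the scanned range satisfies the equation.

No integer solutions with |y| ≤ 45.


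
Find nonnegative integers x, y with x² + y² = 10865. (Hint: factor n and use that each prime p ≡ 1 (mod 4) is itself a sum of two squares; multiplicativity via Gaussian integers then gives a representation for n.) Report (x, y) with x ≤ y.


Step 1: Factor n = 10865 = 5 · 41 · 53.
Step 2: Check the mod-4 condition on each prime factor: 5 ≡ 1 (mod 4), exponent 1; 41 ≡ 1 (mod 4), exponent 1; 53 ≡ 1 (mod 4), exponent 1.
All primes ≡ 3 (mod 4) appear to even exponent (or don't appear), so by the two-squares theorem n IS expressible as a sum of two squares.
Step 3: Build a representation. Here n = 5 · 41 · 53 is a product of primes ≡ 1 (mod 4). Each prime p ≡ 1 (mod 4) is itself a sum of two squares; find a² by testing p − a² for a perfect square:
  5: 5 − 1² = 4 = 2² ⇒ 5 = 1² + 2².
  41: 41 − 1² = 40, 41 − 2² = 37, 41 − 3² = 32, 41 − 4² = 25 = 5² ⇒ 41 = 4² + 5².
  53: 53 − 1² = 52, 53 − 2² = 49 = 7² ⇒ 53 = 2² + 7².
  Combine using the Brahmagupta–Fibonacci identity (a² + b²)(c² + d²) = (ac − bd)² + (ad + bc)² = (ac + bd)² + (ad − bc)²:
  5 · 41 = 205: from (1² + 2²)(4² + 5²), take (1·4 − 2·5, 1·5 + 2·4) = (4 − 10, 5 + 8) = (-6, 13); dropping signs (only squares matter) gives (6, 13); check 6² + 13² = 36 + 169 = 205 ✓.
  205 · 53 = 10865: from (6² + 13²)(2² + 7²), take (6·2 − 13·7, 6·7 + 13·2) = (12 − 91, 42 + 26) = (-79, 68); dropping signs (only squares matter) gives (79, 68); check 79² + 68² = 6241 + 4624 = 10865 ✓.
Step 4: Order so x ≤ y and verify: 68² + 79² = 4624 + 6241 = 10865 = n. ✓

n = 10865 = 68² + 79² (one valid representation with x ≤ y).


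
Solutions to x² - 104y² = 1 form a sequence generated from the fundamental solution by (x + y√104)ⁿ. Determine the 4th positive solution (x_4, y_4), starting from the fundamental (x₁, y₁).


Step 1: Find the fundamental solution (x₁, y₁) of x² - 104y² = 1.
  Expand √104 as a continued fraction. a₀ = ⌊√104⌋ = 10; iterate m_{k+1} = d_k·a_k − m_k, d_{k+1} = (104 − m_{k+1}²)/d_k, a_{k+1} = ⌊(a₀ + m_{k+1})/d_{k+1}⌋ (starting m₀ = 0, d₀ = 1), with convergents p_k = a_k·p_{k-1} + p_{k-2}, q_k = a_k·q_{k-1} + q_{k-2} (p₋₁ = 1, q₋₁ = 0):
  k = 0: a₀ = 10; p₀/q₀ = 10/1; p₀² − 104·q₀² = 100 − 104 = -4.
  k = 1: m = 10, d = 4, a = ⌊(10 + 10)/4⌋ = 5; p/q = (5·10 + 1)/(5·1 + 0) = 51/5; p² − 104·q² = 2601 − 2600 = 1.
  The first convergent with p² − 104·q² = 1 gives the fundamental solution (x₁, y₁) = (51, 5).
Step 2: Apply the recurrence (x_{n+1}, y_{n+1}) = (x₁x_n + 104y₁y_n, x₁y_n + y₁x_n) repeatedly.
  From (x_1, y_1) = (51, 5): x_2 = 51·51 + 104·5·5 = 5201; y_2 = 51·5 + 5·51 = 510.
  From (x_2, y_2) = (5201, 510): x_3 = 51·5201 + 104·5·510 = 530451; y_3 = 51·510 + 5·5201 = 52015.
  From (x_3, y_3) = (530451, 52015): x_4 = 51·530451 + 104·5·52015 = 54100801; y_4 = 51·52015 + 5·530451 = 5305020.
Step 3: Verify x_4² - 104·y_4² = 2926896668841601 - 2926896668841600 = 1 (should be 1). ✓

(x_1, y_1) = (51, 5); (x_4, y_4) = (54100801, 5305020).


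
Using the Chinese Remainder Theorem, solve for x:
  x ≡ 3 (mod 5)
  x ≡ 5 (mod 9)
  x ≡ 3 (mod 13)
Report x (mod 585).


Moduli 5, 9, 13 are pairwise coprime; by CRT there is a unique solution modulo M = 5 · 9 · 13 = 585.
Solve pairwise, accumulating the modulus:
  Start with x ≡ 3 (mod 5).
  Combine with x ≡ 5 (mod 9): since gcd(5, 9) = 1, we get a unique residue mod 45.
    Write x = 3 + 5·t and substitute into x ≡ 5 (mod 9): 5·t ≡ 5 − 3 = 2 (mod 9).
    The inverse of 5 mod 9 is 2 (since 5·2 = 10 = 1·9 + 1), so t ≡ 2·2 = 4 ≡ 4 (mod 9).
    Then x = 3 + 5·4 = 23, valid modulo lcm(5, 9) = 45: x ≡ 23 (mod 45).
  Combine with x ≡ 3 (mod 13): since gcd(45, 13) = 1, we get a unique residue mod 585.
    Write x = 23 + 45·t and substitute into x ≡ 3 (mod 13): 45·t ≡ 3 − 23 = -20 (mod 13).
    Reduce coefficients mod 13: 6·t ≡ 6 (mod 13).
    The inverse of 6 mod 13 is 11 (since 6·11 = 66 = 5·13 + 1), so t ≡ 11·6 = 66 ≡ 1 (mod 13).
    Then x = 23 + 45·1 = 68, valid modulo lcm(45, 13) = 585: x ≡ 68 (mod 585).
Verify: 68 mod 5 = 3 ✓, 68 mod 9 = 5 ✓, 68 mod 13 = 3 ✓.

x ≡ 68 (mod 585).


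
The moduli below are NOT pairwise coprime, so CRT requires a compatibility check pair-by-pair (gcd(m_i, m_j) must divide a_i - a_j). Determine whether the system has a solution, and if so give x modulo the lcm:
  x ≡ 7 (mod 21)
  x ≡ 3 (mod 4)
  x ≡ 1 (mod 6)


Moduli 21, 4, 6 are not pairwise coprime, so CRT works modulo lcm(m_i) when all pairwise compatibility conditions hold.
Pairwise compatibility: gcd(m_i, m_j) must divide a_i - a_j for every pair.
Merge one congruence at a time:
  Start: x ≡ 7 (mod 21).
  Combine with x ≡ 3 (mod 4): gcd(21, 4) = 1; 3 - 7 = -4, which IS divisible by 1, so compatible.
    Write x = 7 + 21·t and substitute into x ≡ 3 (mod 4): 21·t ≡ 3 − 7 = -4 (mod 4).
    Reduce coefficients mod 4: 1·t ≡ 0 (mod 4).
    So t ≡ 0 (mod 4).
    Then x = 7 + 21·0 = 7, valid modulo lcm(21, 4) = 84: x ≡ 7 (mod 84).
  Combine with x ≡ 1 (mod 6): gcd(84, 6) = 6; 1 - 7 = -6, which IS divisible by 6, so compatible.
    Write x = 7 + 84·t and substitute into x ≡ 1 (mod 6): 84·t ≡ 1 − 7 = -6 (mod 6).
    Divide the congruence (and modulus) by g = 6: 14·t ≡ -1 (mod 1).
    Modulo 1 every t works; take t = 0.
    Then x = 7 + 84·0 = 7, valid modulo lcm(84, 6) = 84: x ≡ 7 (mod 84).
Verify: 7 mod 21 = 7, 7 mod 4 = 3, 7 mod 6 = 1.

x ≡ 7 (mod 84).


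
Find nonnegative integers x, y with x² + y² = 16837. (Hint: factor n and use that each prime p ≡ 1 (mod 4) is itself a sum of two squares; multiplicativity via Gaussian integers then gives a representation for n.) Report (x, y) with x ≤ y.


Step 1: Factor n = 16837 = 113 · 149.
Step 2: Check the mod-4 condition on each prime factor: 113 ≡ 1 (mod 4), exponent 1; 149 ≡ 1 (mod 4), exponent 1.
All primes ≡ 3 (mod 4) appear to even exponent (or don't appear), so by the two-squares theorem n IS expressible as a sum of two squares.
Step 3: Build a representation. Here n = 113 · 149 is a product of primes ≡ 1 (mod 4). Each prime p ≡ 1 (mod 4) is itself a sum of two squares; find a² by testing p − a² for a perfect square:
  113: 113 − 1² = 112, 113 − 2² = 109, 113 − 3² = 104, 113 − 4² = 97, 113 − 5² = 88, 113 − 6² = 77, 113 − 7² = 64 = 8² ⇒ 113 = 7² + 8².
  149: 149 − 1² = 148, 149 − 2² = 145, 149 − 3² = 140, 149 − 4² = 133, 149 − 5² = 124, 149 − 6² = 113, 149 − 7² = 100 = 10² ⇒ 149 = 7² + 10².
  Combine using the Brahmagupta–Fibonacci identity (a² + b²)(c² + d²) = (ac − bd)² + (ad + bc)² = (ac + bd)² + (ad − bc)²:
  113 · 149 = 16837: from (7² + 8²)(7² + 10²), take (7·7 − 8·10, 7·10 + 8·7) = (49 − 80, 70 + 56) = (-31, 126); dropping signs (only squares matter) gives (31, 126); check 31² + 126² = 961 + 15876 = 16837 ✓.
Step 4: Order so x ≤ y and verify: 31² + 126² = 961 + 15876 = 16837 = n. ✓

n = 16837 = 31² + 126² (one valid representation with x ≤ y).


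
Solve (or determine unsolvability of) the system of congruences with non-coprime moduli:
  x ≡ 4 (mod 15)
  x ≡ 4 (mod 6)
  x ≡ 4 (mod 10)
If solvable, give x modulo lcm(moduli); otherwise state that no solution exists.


Moduli 15, 6, 10 are not pairwise coprime, so CRT works modulo lcm(m_i) when all pairwise compatibility conditions hold.
Pairwise compatibility: gcd(m_i, m_j) must divide a_i - a_j for every pair.
Merge one congruence at a time:
  Start: x ≡ 4 (mod 15).
  Combine with x ≡ 4 (mod 6): gcd(15, 6) = 3; 4 - 4 = 0, which IS divisible by 3, so compatible.
    Write x = 4 + 15·t and substitute into x ≡ 4 (mod 6): 15·t ≡ 4 − 4 = 0 (mod 6).
    Divide the congruence (and modulus) by g = 3: 5·t ≡ 0 (mod 2).
    Reduce coefficients mod 2: 1·t ≡ 0 (mod 2).
    So t ≡ 0 (mod 2).
    Then x = 4 + 15·0 = 4, valid modulo lcm(15, 6) = 30: x ≡ 4 (mod 30).
  Combine with x ≡ 4 (mod 10): gcd(30, 10) = 10; 4 - 4 = 0, which IS divisible by 10, so compatible.
    Write x = 4 + 30·t and substitute into x ≡ 4 (mod 10): 30·t ≡ 4 − 4 = 0 (mod 10).
    Divide the congruence (and modulus) by g = 10: 3·t ≡ 0 (mod 1).
    Modulo 1 every t works; take t = 0.
    Then x = 4 + 30·0 = 4, valid modulo lcm(30, 10) = 30: x ≡ 4 (mod 30).
Verify: 4 mod 15 = 4, 4 mod 6 = 4, 4 mod 10 = 4.

x ≡ 4 (mod 30).


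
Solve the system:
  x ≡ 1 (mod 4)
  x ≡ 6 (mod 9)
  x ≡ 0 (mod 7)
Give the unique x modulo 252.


Moduli 4, 9, 7 are pairwise coprime; by CRT there is a unique solution modulo M = 4 · 9 · 7 = 252.
Solve pairwise, accumulating the modulus:
  Start with x ≡ 1 (mod 4).
  Combine with x ≡ 6 (mod 9): since gcd(4, 9) = 1, we get a unique residue mod 36.
    Write x = 1 + 4·t and substitute into x ≡ 6 (mod 9): 4·t ≡ 6 − 1 = 5 (mod 9).
    The inverse of 4 mod 9 is 7 (since 4·7 = 28 = 3·9 + 1), so t ≡ 7·5 = 35 ≡ 8 (mod 9).
    Then x = 1 + 4·8 = 33, valid modulo lcm(4, 9) = 36: x ≡ 33 (mod 36).
  Combine with x ≡ 0 (mod 7): since gcd(36, 7) = 1, we get a unique residue mod 252.
    Write x = 33 + 36·t and substitute into x ≡ 0 (mod 7): 36·t ≡ 0 − 33 = -33 (mod 7).
    Reduce coefficients mod 7: 1·t ≡ 2 (mod 7).
    So t ≡ 2 (mod 7).
    Then x = 33 + 36·2 = 105, valid modulo lcm(36, 7) = 252: x ≡ 105 (mod 252).
Verify: 105 mod 4 = 1 ✓, 105 mod 9 = 6 ✓, 105 mod 7 = 0 ✓.

x ≡ 105 (mod 252).
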